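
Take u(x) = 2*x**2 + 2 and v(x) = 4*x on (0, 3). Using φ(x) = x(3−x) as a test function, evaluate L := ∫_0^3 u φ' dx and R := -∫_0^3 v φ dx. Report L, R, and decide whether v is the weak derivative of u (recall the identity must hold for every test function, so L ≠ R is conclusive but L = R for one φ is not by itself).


LHS = -27, RHS = -27. Yes, v = u' weakly.

u(x) = 2*x**2 + 2, classical derivative u'(x) = 4*x.
φ(x) = x(3−x), so φ'(x) = 3 - 2*x.
Note φ(0) = φ(3) = 0, so the boundary term u·φ vanishes.
LHS = ∫_0^3 u(x) φ'(x) dx = ∫_0^3 (-4*x^3 + 6*x^2 - 4*x + 6) dx. Term by term:
  ∫_0^3 -4*x^3 dx = -81;  ∫_0^3 6*x^2 dx = 54;  ∫_0^3 -4*x dx = -18;
  ∫_0^3 6 dx = 18.
Sum: -81 + 54 − 18 + 18 = -27.
So LHS = -27.
∫_0^3 v(x) φ(x) dx = ∫_0^3 (-4*x^3 + 12*x^2) dx. Term by term:
  ∫_0^3 -4*x^3 dx = -81;  ∫_0^3 12*x^2 dx = 108.
Sum: -81 + 108 = 27.
So RHS = -∫_0^3 v(x) φ(x) dx = -27.
LHS = RHS, so the identity holds for this test φ.
Moreover u is smooth here and v(x) = u'(x) = 4*x pointwise, so the identity holds for every test function. Hence v is the weak derivative of u.


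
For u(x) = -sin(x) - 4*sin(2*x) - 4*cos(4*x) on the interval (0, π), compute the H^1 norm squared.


||u||_{H^1(0,π)}^2 = -272/15 + 177*π

u'(x) = 16*sin(4*x) - cos(x) - 8*cos(2*x).
Expand u² and (u')² and integrate term by term on (0, π), using: for integers n ≥ 1, ∫_0^π sin²(nx) dx = ∫_0^π cos²(nx) dx = π/2; for n ≠ n', ∫_0^π sin(nx)sin(n'x) dx = ∫_0^π cos(nx)cos(n'x) dx = 0; and by product-to-sum, ∫_0^π sin(nx)cos(n'x) dx = ½∫_0^π [sin((n+n')x) + sin((n−n')x)] dx, which is 0 when n+n' is even and 2n/(n²−n'²) when n+n' is odd (it need not vanish on (0, π)).
  u² squared terms: (-1)²·∫sin(x)² dx = 1·π/2 = π/2;  (-4)²·∫cos(4x)² dx = 16·π/2 = 8*π;  (-4)²·∫sin(2x)² dx = 16·π/2 = 8*π.
  u² cross terms: 2·(-1)·(-4)·∫sin(x)·cos(4x) dx = 8·(-2/15) = -16/15;  2·(-1)·(-4)·∫sin(x)·sin(2x) dx = 8·(0) = 0;  2·(-4)·(-4)·∫cos(4x)·sin(2x) dx = 32·(0) = 0.
  So ∫_0^π u² dx = π/2 + 8*π + 8*π − 16/15 + 0 + 0 = -16/15 + 33*π/2.
  (u')² squared terms: (-1)²·∫cos(x)² dx = 1·π/2 = π/2;  (-8)²·∫cos(2x)² dx = 64·π/2 = 32*π;  (16)²·∫sin(4x)² dx = 256·π/2 = 128*π.
  (u')² cross terms: 2·(-1)·(-8)·∫cos(x)·cos(2x) dx = 16·(0) = 0;  2·(-1)·(16)·∫cos(x)·sin(4x) dx = -32·(8/15) = -256/15;  2·(-8)·(16)·∫cos(2x)·sin(4x) dx = -256·(0) = 0.
  So ∫_0^π (u')² dx = π/2 + 32*π + 128*π + 0 − 256/15 + 0 = -256/15 + 321*π/2.
||u||_{H^1}^2 = (-16/15 + 33*π/2) + (-256/15 + 321*π/2) = -272/15 + 177*π.


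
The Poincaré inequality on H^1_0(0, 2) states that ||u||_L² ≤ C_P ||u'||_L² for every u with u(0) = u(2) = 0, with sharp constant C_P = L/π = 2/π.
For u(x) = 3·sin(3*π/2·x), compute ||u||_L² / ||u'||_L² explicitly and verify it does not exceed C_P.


||u||_L² / ||u'||_L² = 2/(3*π) < C_P = 2/π.

u(x) = 3·sin(3*π/2·x), so u'(x) = 9*π*cos(3*π*x/2)/2.
Writing u(x) = A·sin(kπx/L) with A = 3 and k = 3, use ∫_0^L sin²(kπx/L) dx = L/2 and ∫_0^L cos²(kπx/L) dx = L/2.
u² = 9·sin²(3*π/2·x) and (u')² = 81*π^2/4·cos²(3*π/2·x), and each of sin², cos² integrates to L/2 = 1 over (0, 2).
∫_0^2 u² dx = 9, so ||u||_L² = 3.
∫_0^2 (u')² dx = 81*π^2/4, so ||u'||_L² = 9*π/2.
Ratio ||u||_L² / ||u'||_L² = 2/(3*π).
Sharp Poincaré constant on H^1_0(0, 2) is C_P = L/π = 2/π, achieved by sin(π/2·x).
This is the k = 3 harmonic; the ratio L/(kπ) is strictly less than C_P = L/π, consistent with the sharp inequality ||u||_L² ≤ C_P ||u'||_L².


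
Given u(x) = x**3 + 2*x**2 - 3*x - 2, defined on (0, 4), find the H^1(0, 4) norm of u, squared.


||u||_{H^1}^2 = 729908/105

The H^1 norm (squared) on an interval (0, L) is
  ||u||_{H^1}^2 = ∫_0^L u(x)^2 dx + ∫_0^L u'(x)^2 dx.
Compute u'(x) = 3*x**2 + 4*x - 3.
Then u(x)^2 = x**6 + 4*x**5 - 2*x**4 - 16*x**3 + x**2 + 12*x + 4 and u'(x)^2 = 9*x**4 + 24*x**3 - 2*x**2 - 24*x + 9.
Integrate each monomial from 0 to 4 using ∫_0^4 c·x^n dx = c·4^(n+1)/(n+1):
  ∫_0^4 u(x)^2 dx = ∫_0^4 (x^6 + 4*x^5 - 2*x^4 - 16*x^3 + x^2 + 12*x + 4) dx. Term by term:
    ∫_0^4 x^6 dx = 16384/7;  ∫_0^4 4*x^5 dx = 8192/3;  ∫_0^4 -2*x^4 dx = -2048/5;
    ∫_0^4 -16*x^3 dx = -1024;  ∫_0^4 x^2 dx = 64/3;  ∫_0^4 12*x dx = 96;
    ∫_0^4 4 dx = 16.
  Sum: 16384/7 + 8192/3 − 2048/5 − 1024 + 64/3 + 96 + 16 = 131984/35.
  ∫_0^4 u'(x)^2 dx = ∫_0^4 (9*x^4 + 24*x^3 - 2*x^2 - 24*x + 9) dx. Term by term:
    ∫_0^4 9*x^4 dx = 9216/5;  ∫_0^4 24*x^3 dx = 1536;  ∫_0^4 -2*x^2 dx = -128/3;
    ∫_0^4 -24*x dx = -192;  ∫_0^4 9 dx = 36.
  Sum: 9216/5 + 1536 − 128/3 − 192 + 36 = 47708/15.
Adding: ||u||_{H^1}^2 = 131984/35 + 47708/15 = 729908/105.


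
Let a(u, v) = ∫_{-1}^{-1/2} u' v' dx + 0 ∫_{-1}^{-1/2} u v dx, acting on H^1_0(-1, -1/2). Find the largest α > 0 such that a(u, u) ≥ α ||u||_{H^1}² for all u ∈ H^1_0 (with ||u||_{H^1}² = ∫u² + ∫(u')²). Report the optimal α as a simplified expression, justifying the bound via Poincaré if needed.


α = 4*π^2/(1 + 4*π^2)

Coercivity of a(·,·) on H^1_0(-1, -1/2) means a(u, u) ≥ α ||u||_{H^1}² for every u ∈ H^1_0.
The interval has length L = 1/2, and Poincaré/coercivity depend only on L. Here a(u, u) = ∫(u')² + (0)·∫u².
Here c = 0, so a(u,u) = ∫(u')² alone. The condition a(u,u) ≥ α||u||_{H^1}² reads (1−α)∫(u')² ≥ (α−c)∫u². Any admissible α is ≤ 1 (rapidly oscillating u have ∫u²/∫(u')² → 0), and α = 1 would force 0 ≥ (1−c)∫u², impossible since c < 1; so 1−α > 0. By the sharp Poincaré inequality on H^1_0 of an interval of length L, ∫(u')² ≥ (π/L)²∫u² with equality for the first sine mode sin(π(x−x₀)/L) (x₀ the left endpoint), so the inequality holds for all u iff (1−α)(π/L)² ≥ α − c, i.e. α ≤ ((π/L)² + c)/((π/L)² + 1) = (1 + c(L/π)²)/(1 + (L/π)²). (Direct route, valid since c ≤ 0: Poincaré gives c∫u² ≥ c(L/π)²∫(u')², so a(u,u) ≥ (1 + c(L/π)²)∫(u')², while ||u||_{H^1}² ≤ (1 + (L/π)²)∫(u')²; dividing yields the same α.) With (π/L)² = 4*π^2 and c = 0, the largest admissible constant is α = ((π/L)² + c)/((π/L)² + 1).
Simplifying, α = 4*π^2/(1 + 4*π^2).


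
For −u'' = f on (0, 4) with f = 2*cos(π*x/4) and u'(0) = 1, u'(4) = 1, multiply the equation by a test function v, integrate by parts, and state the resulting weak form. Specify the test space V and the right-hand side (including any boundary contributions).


V = H^1(0, 4) (v unrestricted at boundary; u is determined up to an additive constant); weak form: ∫_0^4 u'v' dx = ∫_0^4 (2*cos(π*x/4)) v dx + v(4) − v(0) for all v ∈ V.

Multiply both sides by a test function v and integrate from 0 to 4:
  ∫_0^4 −u''(x) v(x) dx = ∫_0^4 f(x) v(x) dx.
Integrate the LHS by parts once:
  ∫_0^4 −u'' v dx = −[u'(x) v(x)]_0^4 + ∫_0^4 u'(x) v'(x) dx.
Thus ∫_0^4 u'(x) v'(x) dx = ∫_0^4 f(x) v(x) dx + [u'(x) v(x)]_0^4.
Choose V so that boundary terms are either known or forced to vanish.
u has inhomogeneous Neumann u'(0) = 1, u'(4) = 1. [u' v]_0^4 = (1)·v(4) − (1)·v(0) = v(4) − v(0). Take V = H^1(0, 4); boundary term becomes part of RHS.
Weak formulation: find u (satisfying any essential BC) such that ∫_0^4 u'(x) v'(x) dx = ∫_0^4 f v dx + v(4) − v(0) for all v ∈ V (Neumann data are natural BCs: they enter the RHS as boundary terms).
Substituting f(x) = 2*cos(π*x/4), the right-hand side is ∫_0^4 (2*cos(π*x/4)) v dx + v(4) − v(0).
Compatibility check (pure Neumann): taking v ≡ 1 ∈ V gives 0 = ∫_0^4 f dx + (1) − (1), i.e. ∫_0^4 f dx must equal u'(0) − u'(4) = 0. Indeed ∫_0^4 (2*cos(π*x/4)) dx = 0, so the data are compatible. The solution is then unique only up to an additive constant (fix it e.g. by requiring ∫_0^4 u dx = 0).


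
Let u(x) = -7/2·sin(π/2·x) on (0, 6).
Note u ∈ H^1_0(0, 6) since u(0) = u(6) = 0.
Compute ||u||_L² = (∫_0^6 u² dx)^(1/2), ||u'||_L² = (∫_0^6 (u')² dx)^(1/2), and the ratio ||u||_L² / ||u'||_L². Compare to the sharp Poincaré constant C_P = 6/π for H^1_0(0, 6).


||u||_L² / ||u'||_L² = 2/π < C_P = 6/π.

u(x) = -7/2·sin(π/2·x), so u'(x) = -7*π*cos(π*x/2)/4.
Writing u(x) = A·sin(kπx/L) with A = -7/2 and k = 3, use ∫_0^L sin²(kπx/L) dx = L/2 and ∫_0^L cos²(kπx/L) dx = L/2.
u² = 49/4·sin²(π/2·x) and (u')² = 49*π^2/16·cos²(π/2·x), and each of sin², cos² integrates to L/2 = 3 over (0, 6).
∫_0^6 u² dx = 147/4, so ||u||_L² = 7*sqrt(3)/2.
∫_0^6 (u')² dx = 147*π^2/16, so ||u'||_L² = 7*sqrt(3)*π/4.
Ratio ||u||_L² / ||u'||_L² = 2/π.
Sharp Poincaré constant on H^1_0(0, 6) is C_P = L/π = 6/π, achieved by sin(π/6·x).
This is the k = 3 harmonic; the ratio L/(kπ) is strictly less than C_P = L/π, consistent with the sharp inequality ||u||_L² ≤ C_P ||u'||_L².


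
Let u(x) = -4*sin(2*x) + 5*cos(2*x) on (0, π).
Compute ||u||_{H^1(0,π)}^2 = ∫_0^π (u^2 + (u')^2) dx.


||u||_{H^1(0,π)}^2 = 205*π/2

u'(x) = -10*sin(2*x) - 8*cos(2*x).
Expand u² and (u')² and integrate term by term on (0, π), using: for integers n ≥ 1, ∫_0^π sin²(nx) dx = ∫_0^π cos²(nx) dx = π/2; for n ≠ n', ∫_0^π sin(nx)sin(n'x) dx = ∫_0^π cos(nx)cos(n'x) dx = 0; and by product-to-sum, ∫_0^π sin(nx)cos(n'x) dx = ½∫_0^π [sin((n+n')x) + sin((n−n')x)] dx, which is 0 when n+n' is even and 2n/(n²−n'²) when n+n' is odd (it need not vanish on (0, π)).
  u² squared terms: (-4)²·∫sin(2x)² dx = 16·π/2 = 8*π;  (5)²·∫cos(2x)² dx = 25·π/2 = 25*π/2.
  u² cross terms: 2·(-4)·(5)·∫sin(2x)·cos(2x) dx = -40·(0) = 0.
  So ∫_0^π u² dx = 8*π + 25*π/2 + 0 = 41*π/2.
  (u')² squared terms: (-10)²·∫sin(2x)² dx = 100·π/2 = 50*π;  (-8)²·∫cos(2x)² dx = 64·π/2 = 32*π.
  (u')² cross terms: 2·(-10)·(-8)·∫sin(2x)·cos(2x) dx = 160·(0) = 0.
  So ∫_0^π (u')² dx = 50*π + 32*π + 0 = 82*π.
||u||_{H^1}^2 = (41*π/2) + (82*π) = 205*π/2.


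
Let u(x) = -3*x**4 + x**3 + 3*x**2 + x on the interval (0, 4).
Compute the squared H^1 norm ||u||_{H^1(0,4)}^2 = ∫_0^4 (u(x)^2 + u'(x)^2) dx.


||u||_{H^1}^2 = 45976004/105

The H^1 norm (squared) on an interval (0, L) is
  ||u||_{H^1}^2 = ∫_0^L u(x)^2 dx + ∫_0^L u'(x)^2 dx.
Compute u'(x) = -12*x**3 + 3*x**2 + 6*x + 1.
Then u(x)^2 = 9*x**8 - 6*x**7 - 17*x**6 + 11*x**4 + 6*x**3 + x**2 and u'(x)^2 = 144*x**6 - 72*x**5 - 135*x**4 + 12*x**3 + 42*x**2 + 12*x + 1.
Integrate each monomial from 0 to 4 using ∫_0^4 c·x^n dx = c·4^(n+1)/(n+1):
  ∫_0^4 u(x)^2 dx = ∫_0^4 (9*x^8 - 6*x^7 - 17*x^6 + 11*x^4 + 6*x^3 + x^2) dx. Term by term:
    ∫_0^4 9*x^8 dx = 262144;  ∫_0^4 -6*x^7 dx = -49152;  ∫_0^4 -17*x^6 dx = -278528/7;
    ∫_0^4 11*x^4 dx = 11264/5;  ∫_0^4 6*x^3 dx = 384;  ∫_0^4 x^2 dx = 64/3.
  Sum: 262144 − 49152 − 278528/7 + 11264/5 + 384 + 64/3 = 18465344/105.
  ∫_0^4 u'(x)^2 dx = ∫_0^4 (144*x^6 - 72*x^5 - 135*x^4 + 12*x^3 + 42*x^2 + 12*x + 1) dx. Term by term:
    ∫_0^4 144*x^6 dx = 2359296/7;  ∫_0^4 -72*x^5 dx = -49152;  ∫_0^4 -135*x^4 dx = -27648;
    ∫_0^4 12*x^3 dx = 768;  ∫_0^4 42*x^2 dx = 896;  ∫_0^4 12*x dx = 96;
    ∫_0^4 1 dx = 4.
  Sum: 2359296/7 − 49152 − 27648 + 768 + 896 + 96 + 4 = 1834044/7.
Adding: ||u||_{H^1}^2 = 18465344/105 + 1834044/7 = 45976004/105.


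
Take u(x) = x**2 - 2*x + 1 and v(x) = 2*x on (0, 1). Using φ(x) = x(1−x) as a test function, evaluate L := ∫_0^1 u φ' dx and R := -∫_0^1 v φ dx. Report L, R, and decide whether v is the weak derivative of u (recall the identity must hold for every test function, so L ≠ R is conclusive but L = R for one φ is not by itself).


LHS = 1/6, RHS = -1/6. No, v is not the weak derivative of u.

u(x) = x**2 - 2*x + 1, classical derivative u'(x) = 2*x - 2.
φ(x) = x(1−x), so φ'(x) = 1 - 2*x.
Note φ(0) = φ(1) = 0, so the boundary term u·φ vanishes.
LHS = ∫_0^1 u(x) φ'(x) dx = ∫_0^1 (-2*x^3 + 5*x^2 - 4*x + 1) dx. Term by term:
  ∫_0^1 -2*x^3 dx = -1/2;  ∫_0^1 5*x^2 dx = 5/3;  ∫_0^1 -4*x dx = -2;
  ∫_0^1 1 dx = 1.
Sum: -1/2 + 5/3 − 2 + 1 = 1/6.
So LHS = 1/6.
∫_0^1 v(x) φ(x) dx = ∫_0^1 (-2*x^3 + 2*x^2) dx. Term by term:
  ∫_0^1 -2*x^3 dx = -1/2;  ∫_0^1 2*x^2 dx = 2/3.
Sum: -1/2 + 2/3 = 1/6.
So RHS = -∫_0^1 v(x) φ(x) dx = -1/6.
LHS − RHS = 1/3 ≠ 0, so the identity fails.
(For a valid weak derivative the identity must hold for EVERY test function, in particular this one. The failure shows v is NOT the weak derivative of u.)
Correct weak derivative would be u'(x) = 2*x - 2.


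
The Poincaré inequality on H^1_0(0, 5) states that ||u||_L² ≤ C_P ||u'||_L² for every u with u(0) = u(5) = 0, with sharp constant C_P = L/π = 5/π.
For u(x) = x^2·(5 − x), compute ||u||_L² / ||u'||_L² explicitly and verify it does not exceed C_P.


||u||_L² / ||u'||_L² = 5*sqrt(14)/14 < C_P = 5/π.

u(x) = x^2·(5 − x), so u'(x) = x*(10 - 3*x).
u(x) = x^2·(5 − x) vanishes at x = 0 and x = 5, so u ∈ H^1_0(0, 5). Differentiate via the product rule and integrate the resulting polynomials term by term.
  ∫_0^5 u² dx = ∫_0^5 (x^6 - 10*x^5 + 25*x^4) dx. Term by term:
    ∫_0^5 x^6 dx = 78125/7;  ∫_0^5 -10*x^5 dx = -78125/3;  ∫_0^5 25*x^4 dx = 15625.
  Sum: 78125/7 − 78125/3 + 15625 = 15625/21.
  ∫_0^5 (u')² dx = ∫_0^5 (9*x^4 - 60*x^3 + 100*x^2) dx. Term by term:
    ∫_0^5 9*x^4 dx = 5625;  ∫_0^5 -60*x^3 dx = -9375;  ∫_0^5 100*x^2 dx = 12500/3.
  Sum: 5625 − 9375 + 12500/3 = 1250/3.
∫_0^5 u² dx = 15625/21, so ||u||_L² = 125*sqrt(21)/21.
∫_0^5 (u')² dx = 1250/3, so ||u'||_L² = 25*sqrt(6)/3.
Ratio ||u||_L² / ||u'||_L² = 5*sqrt(14)/14.
Sharp Poincaré constant on H^1_0(0, 5) is C_P = L/π = 5/π, achieved by sin(π/5·x).
A polynomial bump cannot attain the sharp Poincaré constant (only the first sine eigenfunction does), so the ratio is strictly less than C_P, consistent with ||u||_L² ≤ C_P ||u'||_L².


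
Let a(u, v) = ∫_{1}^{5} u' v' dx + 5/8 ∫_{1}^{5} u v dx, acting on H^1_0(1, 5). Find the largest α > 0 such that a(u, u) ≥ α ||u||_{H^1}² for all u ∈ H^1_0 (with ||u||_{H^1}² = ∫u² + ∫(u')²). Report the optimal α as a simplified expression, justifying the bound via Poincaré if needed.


α = (π^2 + 10)/(π^2 + 16)

Coercivity of a(·,·) on H^1_0(1, 5) means a(u, u) ≥ α ||u||_{H^1}² for every u ∈ H^1_0.
The interval has length L = 4, and Poincaré/coercivity depend only on L. Here a(u, u) = ∫(u')² + (5/8)·∫u².
Here 0 < c = 5/8 < 1. The condition a(u,u) ≥ α||u||_{H^1}² reads (1−α)∫(u')² ≥ (α−c)∫u². Any admissible α is ≤ 1 (rapidly oscillating u have ∫u²/∫(u')² → 0), and α = 1 would force 0 ≥ (1−c)∫u², impossible since c < 1; so 1−α > 0. By the sharp Poincaré inequality on H^1_0 of an interval of length L, ∫(u')² ≥ (π/L)²∫u² with equality for the first sine mode sin(π(x−x₀)/L) (x₀ the left endpoint), so the inequality holds for all u iff (1−α)(π/L)² ≥ α − c, i.e. α ≤ ((π/L)² + c)/((π/L)² + 1) = (1 + c(L/π)²)/(1 + (L/π)²). With (π/L)² = π^2/16 and c = 5/8, the largest admissible constant is α = ((π/L)² + c)/((π/L)² + 1).
Simplifying, α = (π^2 + 10)/(π^2 + 16).


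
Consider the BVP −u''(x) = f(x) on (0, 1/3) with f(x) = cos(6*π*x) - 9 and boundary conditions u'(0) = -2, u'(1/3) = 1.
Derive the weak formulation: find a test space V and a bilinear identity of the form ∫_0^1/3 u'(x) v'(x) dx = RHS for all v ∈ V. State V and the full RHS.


V = H^1(0, 1/3) (v unrestricted at boundary; u is determined up to an additive constant); weak form: ∫_0^1/3 u'v' dx = ∫_0^1/3 (cos(6*π*x) - 9) v dx + v(1/3) + 2·v(0) for all v ∈ V.

Multiply both sides by a test function v and integrate from 0 to 1/3:
  ∫_0^1/3 −u''(x) v(x) dx = ∫_0^1/3 f(x) v(x) dx.
Integrate the LHS by parts once:
  ∫_0^1/3 −u'' v dx = −[u'(x) v(x)]_0^1/3 + ∫_0^1/3 u'(x) v'(x) dx.
Thus ∫_0^1/3 u'(x) v'(x) dx = ∫_0^1/3 f(x) v(x) dx + [u'(x) v(x)]_0^1/3.
Choose V so that boundary terms are either known or forced to vanish.
u has inhomogeneous Neumann u'(0) = -2, u'(1/3) = 1. [u' v]_0^1/3 = (1)·v(1/3) − (-2)·v(0) = v(1/3) + 2·v(0). Take V = H^1(0, 1/3); boundary term becomes part of RHS.
Weak formulation: find u (satisfying any essential BC) such that ∫_0^1/3 u'(x) v'(x) dx = ∫_0^1/3 f v dx + v(1/3) + 2·v(0) for all v ∈ V (Neumann data are natural BCs: they enter the RHS as boundary terms).
Substituting f(x) = cos(6*π*x) - 9, the right-hand side is ∫_0^1/3 (cos(6*π*x) - 9) v dx + v(1/3) + 2·v(0).
Compatibility check (pure Neumann): taking v ≡ 1 ∈ V gives 0 = ∫_0^1/3 f dx + (1) − (-2), i.e. ∫_0^1/3 f dx must equal u'(0) − u'(1/3) = -3. Indeed ∫_0^1/3 (cos(6*π*x) - 9) dx = -3, so the data are compatible. The solution is then unique only up to an additive constant (fix it e.g. by requiring ∫_0^1/3 u dx = 0).


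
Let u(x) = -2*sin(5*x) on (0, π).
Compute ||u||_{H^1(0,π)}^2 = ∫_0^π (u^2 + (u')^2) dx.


||u||_{H^1(0,π)}^2 = 52*π

u'(x) = -10*cos(5*x).
Expand u² and (u')² and integrate term by term on (0, π), using: for integers n ≥ 1, ∫_0^π sin²(nx) dx = ∫_0^π cos²(nx) dx = π/2; for n ≠ n', ∫_0^π sin(nx)sin(n'x) dx = ∫_0^π cos(nx)cos(n'x) dx = 0; and by product-to-sum, ∫_0^π sin(nx)cos(n'x) dx = ½∫_0^π [sin((n+n')x) + sin((n−n')x)] dx, which is 0 when n+n' is even and 2n/(n²−n'²) when n+n' is odd (it need not vanish on (0, π)).
  u² squared terms: (-2)²·∫sin(5x)² dx = 4·π/2 = 2*π.
  So ∫_0^π u² dx = 2*π.
  (u')² squared terms: (-10)²·∫cos(5x)² dx = 100·π/2 = 50*π.
  So ∫_0^π (u')² dx = 50*π.
||u||_{H^1}^2 = (2*π) + (50*π) = 52*π.


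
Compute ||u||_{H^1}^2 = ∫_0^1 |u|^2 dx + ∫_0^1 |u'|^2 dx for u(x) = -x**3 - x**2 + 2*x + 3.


||u||_{H^1}^2 = 969/70

The H^1 norm (squared) on an interval (0, L) is
  ||u||_{H^1}^2 = ∫_0^L u(x)^2 dx + ∫_0^L u'(x)^2 dx.
Compute u'(x) = -3*x**2 - 2*x + 2.
Then u(x)^2 = x**6 + 2*x**5 - 3*x**4 - 10*x**3 - 2*x**2 + 12*x + 9 and u'(x)^2 = 9*x**4 + 12*x**3 - 8*x**2 - 8*x + 4.
Integrate each monomial from 0 to 1 using ∫_0^1 c·x^n dx = c·1^(n+1)/(n+1):
  ∫_0^1 u(x)^2 dx = ∫_0^1 (x^6 + 2*x^5 - 3*x^4 - 10*x^3 - 2*x^2 + 12*x + 9) dx. Term by term:
    ∫_0^1 x^6 dx = 1/7;  ∫_0^1 2*x^5 dx = 1/3;  ∫_0^1 -3*x^4 dx = -3/5;
    ∫_0^1 -10*x^3 dx = -5/2;  ∫_0^1 -2*x^2 dx = -2/3;  ∫_0^1 12*x dx = 6;
    ∫_0^1 9 dx = 9.
  Sum: 1/7 + 1/3 − 3/5 − 5/2 − 2/3 + 6 + 9 = 2459/210.
  ∫_0^1 u'(x)^2 dx = ∫_0^1 (9*x^4 + 12*x^3 - 8*x^2 - 8*x + 4) dx. Term by term:
    ∫_0^1 9*x^4 dx = 9/5;  ∫_0^1 12*x^3 dx = 3;  ∫_0^1 -8*x^2 dx = -8/3;
    ∫_0^1 -8*x dx = -4;  ∫_0^1 4 dx = 4.
  Sum: 9/5 + 3 − 8/3 − 4 + 4 = 32/15.
Adding: ||u||_{H^1}^2 = 2459/210 + 32/15 = 969/70.


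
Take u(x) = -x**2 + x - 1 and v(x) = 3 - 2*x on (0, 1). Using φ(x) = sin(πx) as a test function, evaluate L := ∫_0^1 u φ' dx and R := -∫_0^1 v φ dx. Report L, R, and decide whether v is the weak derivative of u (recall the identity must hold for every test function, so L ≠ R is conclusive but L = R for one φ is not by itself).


LHS = 0, RHS = -4/π. No, v is not the weak derivative of u.

u(x) = -x**2 + x - 1, classical derivative u'(x) = 1 - 2*x.
φ(x) = sin(πx), so φ'(x) = π*cos(π*x).
Note φ(0) = φ(1) = 0, so the boundary term u·φ vanishes.
LHS = ∫_0^1 u(x) φ'(x) dx = ∫_0^1 (-π*x^2*cos(π*x) + π*x*cos(π*x) - π*cos(π*x)) dx. Term by term:
  ∫_0^1 -π*cos(π*x) dx = 0;  ∫_0^1 π*x*cos(π*x) dx = -2/π;  ∫_0^1 -π*x^2*cos(π*x) dx = 2/π.
Sum: 0 − 2/π + 2/π = 0.
So LHS = 0.
∫_0^1 v(x) φ(x) dx = ∫_0^1 (-2*x*sin(π*x) + 3*sin(π*x)) dx. Term by term:
  ∫_0^1 3*sin(π*x) dx = 6/π;  ∫_0^1 -2*x*sin(π*x) dx = -2/π.
Sum: 6/π − 2/π = 4/π.
So RHS = -∫_0^1 v(x) φ(x) dx = -4/π.
LHS − RHS = 4/π ≠ 0, so the identity fails.
(For a valid weak derivative the identity must hold for EVERY test function, in particular this one. The failure shows v is NOT the weak derivative of u.)
Correct weak derivative would be u'(x) = 1 - 2*x.


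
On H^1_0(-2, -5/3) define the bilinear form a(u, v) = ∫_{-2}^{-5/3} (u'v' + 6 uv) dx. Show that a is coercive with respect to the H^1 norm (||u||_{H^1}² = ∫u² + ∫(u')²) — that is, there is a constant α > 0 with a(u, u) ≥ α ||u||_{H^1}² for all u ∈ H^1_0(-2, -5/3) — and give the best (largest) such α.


α = 1

Coercivity of a(·,·) on H^1_0(-2, -5/3) means a(u, u) ≥ α ||u||_{H^1}² for every u ∈ H^1_0.
The interval has length L = 1/3, and Poincaré/coercivity depend only on L. Here a(u, u) = ∫(u')² + (6)·∫u².
Here c = 6 ≥ 1, so a(u,u) = ∫(u')² + c∫u² ≥ ∫(u')² + ∫u² = ||u||_{H^1}², i.e. α = 1 works. No larger α is possible: a(u,u) ≥ α||u||_{H^1}² means (1−α)∫(u')² ≥ (α−c)∫u², and for the modes u_n = sin(nπ(x−x₀)/L) (x₀ the left endpoint) one has ∫u_n²/∫(u_n')² = (L/(nπ))² → 0, so a(u_n,u_n)/||u_n||_{H^1}² → 1. Hence the optimal constant is α = 1.
Therefore α = 1.


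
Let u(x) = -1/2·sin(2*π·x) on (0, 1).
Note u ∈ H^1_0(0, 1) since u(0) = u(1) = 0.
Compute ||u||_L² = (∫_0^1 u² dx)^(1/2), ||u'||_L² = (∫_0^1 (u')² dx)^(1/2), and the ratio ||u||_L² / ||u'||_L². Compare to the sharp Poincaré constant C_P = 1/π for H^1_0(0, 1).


||u||_L² / ||u'||_L² = 1/(2*π) < C_P = 1/π.

u(x) = -1/2·sin(2*π·x), so u'(x) = -π*cos(2*π*x).
Writing u(x) = A·sin(kπx/L) with A = -1/2 and k = 2, use ∫_0^L sin²(kπx/L) dx = L/2 and ∫_0^L cos²(kπx/L) dx = L/2.
u² = 1/4·sin²(2*π·x) and (u')² = π^2·cos²(2*π·x), and each of sin², cos² integrates to L/2 = 1/2 over (0, 1).
∫_0^1 u² dx = 1/8, so ||u||_L² = sqrt(2)/4.
∫_0^1 (u')² dx = π^2/2, so ||u'||_L² = sqrt(2)*π/2.
Ratio ||u||_L² / ||u'||_L² = 1/(2*π).
Sharp Poincaré constant on H^1_0(0, 1) is C_P = L/π = 1/π, achieved by sin(π·x).
This is the k = 2 harmonic; the ratio L/(kπ) is strictly less than C_P = L/π, consistent with the sharp inequality ||u||_L² ≤ C_P ||u'||_L².


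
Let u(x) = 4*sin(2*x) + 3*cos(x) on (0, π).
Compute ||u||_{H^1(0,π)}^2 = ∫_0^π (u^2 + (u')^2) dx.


||u||_{H^1(0,π)}^2 = 64 + 49*π

u'(x) = -3*sin(x) + 8*cos(2*x).
Expand u² and (u')² and integrate term by term on (0, π), using: for integers n ≥ 1, ∫_0^π sin²(nx) dx = ∫_0^π cos²(nx) dx = π/2; for n ≠ n', ∫_0^π sin(nx)sin(n'x) dx = ∫_0^π cos(nx)cos(n'x) dx = 0; and by product-to-sum, ∫_0^π sin(nx)cos(n'x) dx = ½∫_0^π [sin((n+n')x) + sin((n−n')x)] dx, which is 0 when n+n' is even and 2n/(n²−n'²) when n+n' is odd (it need not vanish on (0, π)).
  u² squared terms: (3)²·∫cos(x)² dx = 9·π/2 = 9*π/2;  (4)²·∫sin(2x)² dx = 16·π/2 = 8*π.
  u² cross terms: 2·(3)·(4)·∫cos(x)·sin(2x) dx = 24·(4/3) = 32.
  So ∫_0^π u² dx = 9*π/2 + 8*π + 32 = 32 + 25*π/2.
  (u')² squared terms: (-3)²·∫sin(x)² dx = 9·π/2 = 9*π/2;  (8)²·∫cos(2x)² dx = 64·π/2 = 32*π.
  (u')² cross terms: 2·(-3)·(8)·∫sin(x)·cos(2x) dx = -48·(-2/3) = 32.
  So ∫_0^π (u')² dx = 9*π/2 + 32*π + 32 = 32 + 73*π/2.
||u||_{H^1}^2 = (32 + 25*π/2) + (32 + 73*π/2) = 64 + 49*π.


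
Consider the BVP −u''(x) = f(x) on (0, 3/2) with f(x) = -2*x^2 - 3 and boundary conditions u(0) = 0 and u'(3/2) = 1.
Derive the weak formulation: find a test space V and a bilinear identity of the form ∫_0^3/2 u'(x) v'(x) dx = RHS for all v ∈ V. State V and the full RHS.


V = {v ∈ H^1(0, 3/2) : v(0) = 0} (test functions vanish at x = 0 where u is specified); weak form: ∫_0^3/2 u'v' dx = ∫_0^3/2 (-2*x^2 - 3) v dx + v(3/2) for all v ∈ V.

Multiply both sides by a test function v and integrate from 0 to 3/2:
  ∫_0^3/2 −u''(x) v(x) dx = ∫_0^3/2 f(x) v(x) dx.
Integrate the LHS by parts once:
  ∫_0^3/2 −u'' v dx = −[u'(x) v(x)]_0^3/2 + ∫_0^3/2 u'(x) v'(x) dx.
Thus ∫_0^3/2 u'(x) v'(x) dx = ∫_0^3/2 f(x) v(x) dx + [u'(x) v(x)]_0^3/2.
Choose V so that boundary terms are either known or forced to vanish.
Mixed BC: u(0) = 0 (Dirichlet) and u'(3/2) = 1 (Neumann). Define V = {v ∈ H^1(0, 3/2) : v(0) = 0}. Then [u' v]_0^3/2 = u'(3/2)·v(3/2) − u'(0)·0 = v(3/2).
Weak formulation: find u (satisfying any essential BC) such that ∫_0^3/2 u'(x) v'(x) dx = ∫_0^3/2 f v dx + v(3/2) for all v ∈ V (Dirichlet at 0 absorbed into V; Neumann datum at x = 3/2 contributes the boundary term).
Substituting f(x) = -2*x^2 - 3, the right-hand side is ∫_0^3/2 (-2*x^2 - 3) v dx + v(3/2).


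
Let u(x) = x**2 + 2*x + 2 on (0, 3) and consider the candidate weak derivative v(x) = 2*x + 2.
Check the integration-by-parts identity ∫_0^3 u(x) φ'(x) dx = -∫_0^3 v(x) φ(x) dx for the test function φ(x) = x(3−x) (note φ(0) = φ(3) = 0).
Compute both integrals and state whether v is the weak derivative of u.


LHS = -45/2, RHS = -45/2. Yes, v = u' weakly.

u(x) = x**2 + 2*x + 2, classical derivative u'(x) = 2*x + 2.
φ(x) = x(3−x), so φ'(x) = 3 - 2*x.
Note φ(0) = φ(3) = 0, so the boundary term u·φ vanishes.
LHS = ∫_0^3 u(x) φ'(x) dx = ∫_0^3 (-2*x^3 - x^2 + 2*x + 6) dx. Term by term:
  ∫_0^3 -2*x^3 dx = -81/2;  ∫_0^3 -x^2 dx = -9;  ∫_0^3 2*x dx = 9;
  ∫_0^3 6 dx = 18.
Sum: -81/2 − 9 + 9 + 18 = -45/2.
So LHS = -45/2.
∫_0^3 v(x) φ(x) dx = ∫_0^3 (-2*x^3 + 4*x^2 + 6*x) dx. Term by term:
  ∫_0^3 -2*x^3 dx = -81/2;  ∫_0^3 4*x^2 dx = 36;  ∫_0^3 6*x dx = 27.
Sum: -81/2 + 36 + 27 = 45/2.
So RHS = -∫_0^3 v(x) φ(x) dx = -45/2.
LHS = RHS, so the identity holds for this test φ.
Moreover u is smooth here and v(x) = u'(x) = 2*x + 2 pointwise, so the identity holds for every test function. Hence v is the weak derivative of u.


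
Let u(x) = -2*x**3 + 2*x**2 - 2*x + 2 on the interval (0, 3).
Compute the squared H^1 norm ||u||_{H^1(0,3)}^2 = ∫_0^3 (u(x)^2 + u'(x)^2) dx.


||u||_{H^1}^2 = 59448/35

The H^1 norm (squared) on an interval (0, L) is
  ||u||_{H^1}^2 = ∫_0^L u(x)^2 dx + ∫_0^L u'(x)^2 dx.
Compute u'(x) = -6*x**2 + 4*x - 2.
Then u(x)^2 = 4*x**6 - 8*x**5 + 12*x**4 - 16*x**3 + 12*x**2 - 8*x + 4 and u'(x)^2 = 36*x**4 - 48*x**3 + 40*x**2 - 16*x + 4.
Integrate each monomial from 0 to 3 using ∫_0^3 c·x^n dx = c·3^(n+1)/(n+1):
  ∫_0^3 u(x)^2 dx = ∫_0^3 (4*x^6 - 8*x^5 + 12*x^4 - 16*x^3 + 12*x^2 - 8*x + 4) dx. Term by term:
    ∫_0^3 4*x^6 dx = 8748/7;  ∫_0^3 -8*x^5 dx = -972;  ∫_0^3 12*x^4 dx = 2916/5;
    ∫_0^3 -16*x^3 dx = -324;  ∫_0^3 12*x^2 dx = 108;  ∫_0^3 -8*x dx = -36;
    ∫_0^3 4 dx = 12.
  Sum: 8748/7 − 972 + 2916/5 − 324 + 108 − 36 + 12 = 21732/35.
  ∫_0^3 u'(x)^2 dx = ∫_0^3 (36*x^4 - 48*x^3 + 40*x^2 - 16*x + 4) dx. Term by term:
    ∫_0^3 36*x^4 dx = 8748/5;  ∫_0^3 -48*x^3 dx = -972;  ∫_0^3 40*x^2 dx = 360;
    ∫_0^3 -16*x dx = -72;  ∫_0^3 4 dx = 12.
  Sum: 8748/5 − 972 + 360 − 72 + 12 = 5388/5.
Adding: ||u||_{H^1}^2 = 21732/35 + 5388/5 = 59448/35.


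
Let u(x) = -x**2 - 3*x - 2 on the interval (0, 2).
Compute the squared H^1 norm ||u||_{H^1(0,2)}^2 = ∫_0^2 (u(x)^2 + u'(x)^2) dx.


||u||_{H^1}^2 = 2246/15

The H^1 norm (squared) on an interval (0, L) is
  ||u||_{H^1}^2 = ∫_0^L u(x)^2 dx + ∫_0^L u'(x)^2 dx.
Compute u'(x) = -2*x - 3.
Then u(x)^2 = x**4 + 6*x**3 + 13*x**2 + 12*x + 4 and u'(x)^2 = 4*x**2 + 12*x + 9.
Integrate each monomial from 0 to 2 using ∫_0^2 c·x^n dx = c·2^(n+1)/(n+1):
  ∫_0^2 u(x)^2 dx = ∫_0^2 (x^4 + 6*x^3 + 13*x^2 + 12*x + 4) dx. Term by term:
    ∫_0^2 x^4 dx = 32/5;  ∫_0^2 6*x^3 dx = 24;  ∫_0^2 13*x^2 dx = 104/3;
    ∫_0^2 12*x dx = 24;  ∫_0^2 4 dx = 8.
  Sum: 32/5 + 24 + 104/3 + 24 + 8 = 1456/15.
  ∫_0^2 u'(x)^2 dx = ∫_0^2 (4*x^2 + 12*x + 9) dx. Term by term:
    ∫_0^2 4*x^2 dx = 32/3;  ∫_0^2 12*x dx = 24;  ∫_0^2 9 dx = 18.
  Sum: 32/3 + 24 + 18 = 158/3.
Adding: ||u||_{H^1}^2 = 1456/15 + 158/3 = 2246/15.


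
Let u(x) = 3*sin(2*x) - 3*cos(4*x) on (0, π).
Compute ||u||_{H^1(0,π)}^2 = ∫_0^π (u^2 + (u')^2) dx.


||u||_{H^1(0,π)}^2 = 99*π

u'(x) = 12*sin(4*x) + 6*cos(2*x).
Expand u² and (u')² and integrate term by term on (0, π), using: for integers n ≥ 1, ∫_0^π sin²(nx) dx = ∫_0^π cos²(nx) dx = π/2; for n ≠ n', ∫_0^π sin(nx)sin(n'x) dx = ∫_0^π cos(nx)cos(n'x) dx = 0; and by product-to-sum, ∫_0^π sin(nx)cos(n'x) dx = ½∫_0^π [sin((n+n')x) + sin((n−n')x)] dx, which is 0 when n+n' is even and 2n/(n²−n'²) when n+n' is odd (it need not vanish on (0, π)).
  u² squared terms: (-3)²·∫cos(4x)² dx = 9·π/2 = 9*π/2;  (3)²·∫sin(2x)² dx = 9·π/2 = 9*π/2.
  u² cross terms: 2·(-3)·(3)·∫cos(4x)·sin(2x) dx = -18·(0) = 0.
  So ∫_0^π u² dx = 9*π/2 + 9*π/2 + 0 = 9*π.
  (u')² squared terms: (6)²·∫cos(2x)² dx = 36·π/2 = 18*π;  (12)²·∫sin(4x)² dx = 144·π/2 = 72*π.
  (u')² cross terms: 2·(6)·(12)·∫cos(2x)·sin(4x) dx = 144·(0) = 0.
  So ∫_0^π (u')² dx = 18*π + 72*π + 0 = 90*π.
||u||_{H^1}^2 = (9*π) + (90*π) = 99*π.


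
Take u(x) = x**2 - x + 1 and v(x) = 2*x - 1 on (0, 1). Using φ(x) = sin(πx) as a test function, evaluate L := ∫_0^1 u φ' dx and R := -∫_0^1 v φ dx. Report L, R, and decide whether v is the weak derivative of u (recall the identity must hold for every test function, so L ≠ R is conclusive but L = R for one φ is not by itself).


LHS = 0, RHS = 0. Yes, v = u' weakly.

u(x) = x**2 - x + 1, classical derivative u'(x) = 2*x - 1.
φ(x) = sin(πx), so φ'(x) = π*cos(π*x).
Note φ(0) = φ(1) = 0, so the boundary term u·φ vanishes.
LHS = ∫_0^1 u(x) φ'(x) dx = ∫_0^1 (π*x^2*cos(π*x) - π*x*cos(π*x) + π*cos(π*x)) dx. Term by term:
  ∫_0^1 π*cos(π*x) dx = 0;  ∫_0^1 π*x^2*cos(π*x) dx = -2/π;  ∫_0^1 -π*x*cos(π*x) dx = 2/π.
Sum: 0 − 2/π + 2/π = 0.
So LHS = 0.
∫_0^1 v(x) φ(x) dx = ∫_0^1 (2*x*sin(π*x) - sin(π*x)) dx. Term by term:
  ∫_0^1 -sin(π*x) dx = -2/π;  ∫_0^1 2*x*sin(π*x) dx = 2/π.
Sum: -2/π + 2/π = 0.
So RHS = -∫_0^1 v(x) φ(x) dx = 0.
LHS = RHS, so the identity holds for this test φ.
Moreover u is smooth here and v(x) = u'(x) = 2*x - 1 pointwise, so the identity holds for every test function. Hence v is the weak derivative of u.


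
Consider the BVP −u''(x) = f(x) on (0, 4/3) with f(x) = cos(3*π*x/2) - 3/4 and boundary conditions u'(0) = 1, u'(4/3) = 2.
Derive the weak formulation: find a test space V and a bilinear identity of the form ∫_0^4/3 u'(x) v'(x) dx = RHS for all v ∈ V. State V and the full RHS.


V = H^1(0, 4/3) (v unrestricted at boundary; u is determined up to an additive constant); weak form: ∫_0^4/3 u'v' dx = ∫_0^4/3 (cos(3*π*x/2) - 3/4) v dx + 2·v(4/3) − v(0) for all v ∈ V.

Multiply both sides by a test function v and integrate from 0 to 4/3:
  ∫_0^4/3 −u''(x) v(x) dx = ∫_0^4/3 f(x) v(x) dx.
Integrate the LHS by parts once:
  ∫_0^4/3 −u'' v dx = −[u'(x) v(x)]_0^4/3 + ∫_0^4/3 u'(x) v'(x) dx.
Thus ∫_0^4/3 u'(x) v'(x) dx = ∫_0^4/3 f(x) v(x) dx + [u'(x) v(x)]_0^4/3.
Choose V so that boundary terms are either known or forced to vanish.
u has inhomogeneous Neumann u'(0) = 1, u'(4/3) = 2. [u' v]_0^4/3 = (2)·v(4/3) − (1)·v(0) = 2·v(4/3) − v(0). Take V = H^1(0, 4/3); boundary term becomes part of RHS.
Weak formulation: find u (satisfying any essential BC) such that ∫_0^4/3 u'(x) v'(x) dx = ∫_0^4/3 f v dx + 2·v(4/3) − v(0) for all v ∈ V (Neumann data are natural BCs: they enter the RHS as boundary terms).
Substituting f(x) = cos(3*π*x/2) - 3/4, the right-hand side is ∫_0^4/3 (cos(3*π*x/2) - 3/4) v dx + 2·v(4/3) − v(0).
Compatibility check (pure Neumann): taking v ≡ 1 ∈ V gives 0 = ∫_0^4/3 f dx + (2) − (1), i.e. ∫_0^4/3 f dx must equal u'(0) − u'(4/3) = -1. Indeed ∫_0^4/3 (cos(3*π*x/2) - 3/4) dx = -1, so the data are compatible. The solution is then unique only up to an additive constant (fix it e.g. by requiring ∫_0^4/3 u dx = 0).


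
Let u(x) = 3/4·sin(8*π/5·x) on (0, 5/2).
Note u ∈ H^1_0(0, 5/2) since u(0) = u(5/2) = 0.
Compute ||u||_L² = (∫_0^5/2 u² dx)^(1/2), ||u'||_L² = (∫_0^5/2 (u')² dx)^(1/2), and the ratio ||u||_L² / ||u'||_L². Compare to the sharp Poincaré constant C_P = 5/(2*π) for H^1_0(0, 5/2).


||u||_L² / ||u'||_L² = 5/(8*π) < C_P = 5/(2*π).

u(x) = 3/4·sin(8*π/5·x), so u'(x) = 6*π*cos(8*π*x/5)/5.
Writing u(x) = A·sin(kπx/L) with A = 3/4 and k = 4, use ∫_0^L sin²(kπx/L) dx = L/2 and ∫_0^L cos²(kπx/L) dx = L/2.
u² = 9/16·sin²(8*π/5·x) and (u')² = 36*π^2/25·cos²(8*π/5·x), and each of sin², cos² integrates to L/2 = 5/4 over (0, 5/2).
∫_0^5/2 u² dx = 45/64, so ||u||_L² = 3*sqrt(5)/8.
∫_0^5/2 (u')² dx = 9*π^2/5, so ||u'||_L² = 3*sqrt(5)*π/5.
Ratio ||u||_L² / ||u'||_L² = 5/(8*π).
Sharp Poincaré constant on H^1_0(0, 5/2) is C_P = L/π = 5/(2*π), achieved by sin(2*π/5·x).
This is the k = 4 harmonic; the ratio L/(kπ) is strictly less than C_P = L/π, consistent with the sharp inequality ||u||_L² ≤ C_P ||u'||_L².


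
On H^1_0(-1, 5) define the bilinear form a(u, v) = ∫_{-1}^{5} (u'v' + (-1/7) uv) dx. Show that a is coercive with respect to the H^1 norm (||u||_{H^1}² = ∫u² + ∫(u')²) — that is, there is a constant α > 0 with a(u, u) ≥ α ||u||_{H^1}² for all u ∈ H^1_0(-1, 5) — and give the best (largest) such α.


α = (-36/7 + π^2)/(π^2 + 36)

Coercivity of a(·,·) on H^1_0(-1, 5) means a(u, u) ≥ α ||u||_{H^1}² for every u ∈ H^1_0.
The interval has length L = 6, and Poincaré/coercivity depend only on L. Here a(u, u) = ∫(u')² + (-1/7)·∫u².
Here c = -1/7 < 0 with |c| < (π/L)² = π^2/36, so coercivity still holds. The condition a(u,u) ≥ α||u||_{H^1}² reads (1−α)∫(u')² ≥ (α−c)∫u². Any admissible α is ≤ 1 (rapidly oscillating u have ∫u²/∫(u')² → 0), and α = 1 would force 0 ≥ (1−c)∫u², impossible since c < 1; so 1−α > 0. By the sharp Poincaré inequality on H^1_0 of an interval of length L, ∫(u')² ≥ (π/L)²∫u² with equality for the first sine mode sin(π(x−x₀)/L) (x₀ the left endpoint), so the inequality holds for all u iff (1−α)(π/L)² ≥ α − c, i.e. α ≤ ((π/L)² + c)/((π/L)² + 1) = (1 + c(L/π)²)/(1 + (L/π)²). (Direct route, valid since c ≤ 0: Poincaré gives c∫u² ≥ c(L/π)²∫(u')², so a(u,u) ≥ (1 + c(L/π)²)∫(u')², while ||u||_{H^1}² ≤ (1 + (L/π)²)∫(u')²; dividing yields the same α.) With (π/L)² = π^2/36 and c = -1/7, the largest admissible constant is α = ((π/L)² + c)/((π/L)² + 1).
Simplifying, α = (-36/7 + π^2)/(π^2 + 36).


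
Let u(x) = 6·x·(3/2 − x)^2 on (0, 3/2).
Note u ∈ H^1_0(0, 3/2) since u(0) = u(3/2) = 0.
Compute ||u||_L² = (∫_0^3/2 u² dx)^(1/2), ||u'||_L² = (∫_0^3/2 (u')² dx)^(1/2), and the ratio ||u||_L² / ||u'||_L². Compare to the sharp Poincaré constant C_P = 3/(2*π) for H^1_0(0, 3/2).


||u||_L² / ||u'||_L² = 3*sqrt(14)/28 < C_P = 3/(2*π).

u(x) = 6·x·(3/2 − x)^2, so u'(x) = 9*(x - 3/2)*(2*x - 1).
u(x) = 6·x·(3/2 − x)^2 vanishes at x = 0 and x = 3/2, so u ∈ H^1_0(0, 3/2). Differentiate via the product rule and integrate the resulting polynomials term by term.
  ∫_0^3/2 u² dx = ∫_0^3/2 (36*x^6 - 216*x^5 + 486*x^4 - 486*x^3 + 729*x^2/4) dx. Term by term:
    ∫_0^3/2 36*x^6 dx = 19683/224;  ∫_0^3/2 -216*x^5 dx = -6561/16;  ∫_0^3/2 486*x^4 dx = 59049/80;
    ∫_0^3/2 -486*x^3 dx = -19683/32;  ∫_0^3/2 729*x^2/4 dx = 6561/32.
  Sum: 19683/224 − 6561/16 + 59049/80 − 19683/32 + 6561/32 = 6561/1120.
  ∫_0^3/2 (u')² dx = ∫_0^3/2 (324*x^4 - 1296*x^3 + 1782*x^2 - 972*x + 729/4) dx. Term by term:
    ∫_0^3/2 324*x^4 dx = 19683/40;  ∫_0^3/2 -1296*x^3 dx = -6561/4;  ∫_0^3/2 1782*x^2 dx = 8019/4;
    ∫_0^3/2 -972*x dx = -2187/2;  ∫_0^3/2 729/4 dx = 2187/8.
  Sum: 19683/40 − 6561/4 + 8019/4 − 2187/2 + 2187/8 = 729/20.
∫_0^3/2 u² dx = 6561/1120, so ||u||_L² = 81*sqrt(70)/280.
∫_0^3/2 (u')² dx = 729/20, so ||u'||_L² = 27*sqrt(5)/10.
Ratio ||u||_L² / ||u'||_L² = 3*sqrt(14)/28.
Sharp Poincaré constant on H^1_0(0, 3/2) is C_P = L/π = 3/(2*π), achieved by sin(2*π/3·x).
A polynomial bump cannot attain the sharp Poincaré constant (only the first sine eigenfunction does), so the ratio is strictly less than C_P, consistent with ||u||_L² ≤ C_P ||u'||_L².


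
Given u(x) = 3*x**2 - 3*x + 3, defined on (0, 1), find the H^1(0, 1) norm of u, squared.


||u||_{H^1}^2 = 93/10

The H^1 norm (squared) on an interval (0, L) is
  ||u||_{H^1}^2 = ∫_0^L u(x)^2 dx + ∫_0^L u'(x)^2 dx.
Compute u'(x) = 6*x - 3.
Then u(x)^2 = 9*x**4 - 18*x**3 + 27*x**2 - 18*x + 9 and u'(x)^2 = 36*x**2 - 36*x + 9.
Integrate each monomial from 0 to 1 using ∫_0^1 c·x^n dx = c·1^(n+1)/(n+1):
  ∫_0^1 u(x)^2 dx = ∫_0^1 (9*x^4 - 18*x^3 + 27*x^2 - 18*x + 9) dx. Term by term:
    ∫_0^1 9*x^4 dx = 9/5;  ∫_0^1 -18*x^3 dx = -9/2;  ∫_0^1 27*x^2 dx = 9;
    ∫_0^1 -18*x dx = -9;  ∫_0^1 9 dx = 9.
  Sum: 9/5 − 9/2 + 9 − 9 + 9 = 63/10.
  ∫_0^1 u'(x)^2 dx = ∫_0^1 (36*x^2 - 36*x + 9) dx. Term by term:
    ∫_0^1 36*x^2 dx = 12;  ∫_0^1 -36*x dx = -18;  ∫_0^1 9 dx = 9.
  Sum: 12 − 18 + 9 = 3.
Adding: ||u||_{H^1}^2 = 63/10 + 3 = 93/10.


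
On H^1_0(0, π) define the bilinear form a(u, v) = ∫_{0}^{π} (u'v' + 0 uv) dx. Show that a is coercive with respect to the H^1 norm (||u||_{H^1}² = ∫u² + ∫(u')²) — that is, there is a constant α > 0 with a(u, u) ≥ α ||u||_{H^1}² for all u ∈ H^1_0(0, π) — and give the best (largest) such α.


α = 1/2

Coercivity of a(·,·) on H^1_0(0, π) means a(u, u) ≥ α ||u||_{H^1}² for every u ∈ H^1_0.
The interval has length L = π, and Poincaré/coercivity depend only on L. Here a(u, u) = ∫(u')² + (0)·∫u².
Here c = 0, so a(u,u) = ∫(u')² alone. The condition a(u,u) ≥ α||u||_{H^1}² reads (1−α)∫(u')² ≥ (α−c)∫u². Any admissible α is ≤ 1 (rapidly oscillating u have ∫u²/∫(u')² → 0), and α = 1 would force 0 ≥ (1−c)∫u², impossible since c < 1; so 1−α > 0. By the sharp Poincaré inequality on H^1_0 of an interval of length L, ∫(u')² ≥ (π/L)²∫u² with equality for the first sine mode sin(π(x−x₀)/L) (x₀ the left endpoint), so the inequality holds for all u iff (1−α)(π/L)² ≥ α − c, i.e. α ≤ ((π/L)² + c)/((π/L)² + 1) = (1 + c(L/π)²)/(1 + (L/π)²). (Direct route, valid since c ≤ 0: Poincaré gives c∫u² ≥ c(L/π)²∫(u')², so a(u,u) ≥ (1 + c(L/π)²)∫(u')², while ||u||_{H^1}² ≤ (1 + (L/π)²)∫(u')²; dividing yields the same α.) With (π/L)² = 1 and c = 0, the largest admissible constant is α = ((π/L)² + c)/((π/L)² + 1).
Simplifying, α = 1/2.


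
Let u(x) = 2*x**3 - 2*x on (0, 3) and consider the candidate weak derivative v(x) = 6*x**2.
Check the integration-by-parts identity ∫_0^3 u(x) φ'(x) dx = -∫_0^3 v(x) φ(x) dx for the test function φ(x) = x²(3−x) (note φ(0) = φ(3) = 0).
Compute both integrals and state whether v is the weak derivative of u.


LHS = -1323/10, RHS = -729/5. No, v is not the weak derivative of u.

u(x) = 2*x**3 - 2*x, classical derivative u'(x) = 6*x**2 - 2.
φ(x) = x²(3−x), so φ'(x) = 3*x*(2 - x).
Note φ(0) = φ(3) = 0, so the boundary term u·φ vanishes.
LHS = ∫_0^3 u(x) φ'(x) dx = ∫_0^3 (-6*x^5 + 12*x^4 + 6*x^3 - 12*x^2) dx. Term by term:
  ∫_0^3 -6*x^5 dx = -729;  ∫_0^3 12*x^4 dx = 2916/5;  ∫_0^3 6*x^3 dx = 243/2;
  ∫_0^3 -12*x^2 dx = -108.
Sum: -729 + 2916/5 + 243/2 − 108 = -1323/10.
So LHS = -1323/10.
∫_0^3 v(x) φ(x) dx = ∫_0^3 (-6*x^5 + 18*x^4) dx. Term by term:
  ∫_0^3 -6*x^5 dx = -729;  ∫_0^3 18*x^4 dx = 4374/5.
Sum: -729 + 4374/5 = 729/5.
So RHS = -∫_0^3 v(x) φ(x) dx = -729/5.
LHS − RHS = 27/2 ≠ 0, so the identity fails.
(For a valid weak derivative the identity must hold for EVERY test function, in particular this one. The failure shows v is NOT the weak derivative of u.)
Correct weak derivative would be u'(x) = 6*x**2 - 2.


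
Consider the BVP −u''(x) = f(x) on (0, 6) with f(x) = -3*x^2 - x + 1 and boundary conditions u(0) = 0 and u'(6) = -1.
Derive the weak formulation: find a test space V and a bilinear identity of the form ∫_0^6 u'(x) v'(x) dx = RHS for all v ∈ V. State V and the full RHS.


V = {v ∈ H^1(0, 6) : v(0) = 0} (test functions vanish at x = 0 where u is specified); weak form: ∫_0^6 u'v' dx = ∫_0^6 (-3*x^2 - x + 1) v dx − v(6) for all v ∈ V.

Multiply both sides by a test function v and integrate from 0 to 6:
  ∫_0^6 −u''(x) v(x) dx = ∫_0^6 f(x) v(x) dx.
Integrate the LHS by parts once:
  ∫_0^6 −u'' v dx = −[u'(x) v(x)]_0^6 + ∫_0^6 u'(x) v'(x) dx.
Thus ∫_0^6 u'(x) v'(x) dx = ∫_0^6 f(x) v(x) dx + [u'(x) v(x)]_0^6.
Choose V so that boundary terms are either known or forced to vanish.
Mixed BC: u(0) = 0 (Dirichlet) and u'(6) = -1 (Neumann). Define V = {v ∈ H^1(0, 6) : v(0) = 0}. Then [u' v]_0^6 = u'(6)·v(6) − u'(0)·0 = − v(6).
Weak formulation: find u (satisfying any essential BC) such that ∫_0^6 u'(x) v'(x) dx = ∫_0^6 f v dx − v(6) for all v ∈ V (Dirichlet at 0 absorbed into V; Neumann datum at x = 6 contributes the boundary term).
Substituting f(x) = -3*x^2 - x + 1, the right-hand side is ∫_0^6 (-3*x^2 - x + 1) v dx − v(6).
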